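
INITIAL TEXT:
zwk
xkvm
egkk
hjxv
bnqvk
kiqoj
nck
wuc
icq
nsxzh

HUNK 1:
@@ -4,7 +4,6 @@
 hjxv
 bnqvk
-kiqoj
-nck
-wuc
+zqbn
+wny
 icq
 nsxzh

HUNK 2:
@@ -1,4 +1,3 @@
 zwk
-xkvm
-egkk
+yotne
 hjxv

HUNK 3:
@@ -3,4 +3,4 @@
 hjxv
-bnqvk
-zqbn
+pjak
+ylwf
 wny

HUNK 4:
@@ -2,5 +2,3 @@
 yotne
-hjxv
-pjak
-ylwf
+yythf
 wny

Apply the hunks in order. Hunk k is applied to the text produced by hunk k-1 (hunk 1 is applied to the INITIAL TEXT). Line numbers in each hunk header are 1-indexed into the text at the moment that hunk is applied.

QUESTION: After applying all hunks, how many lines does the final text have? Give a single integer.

Hunk 1: at line 4 remove [kiqoj,nck,wuc] add [zqbn,wny] -> 9 lines: zwk xkvm egkk hjxv bnqvk zqbn wny icq nsxzh
Hunk 2: at line 1 remove [xkvm,egkk] add [yotne] -> 8 lines: zwk yotne hjxv bnqvk zqbn wny icq nsxzh
Hunk 3: at line 3 remove [bnqvk,zqbn] add [pjak,ylwf] -> 8 lines: zwk yotne hjxv pjak ylwf wny icq nsxzh
Hunk 4: at line 2 remove [hjxv,pjak,ylwf] add [yythf] -> 6 lines: zwk yotne yythf wny icq nsxzh
Final line count: 6

Answer: 6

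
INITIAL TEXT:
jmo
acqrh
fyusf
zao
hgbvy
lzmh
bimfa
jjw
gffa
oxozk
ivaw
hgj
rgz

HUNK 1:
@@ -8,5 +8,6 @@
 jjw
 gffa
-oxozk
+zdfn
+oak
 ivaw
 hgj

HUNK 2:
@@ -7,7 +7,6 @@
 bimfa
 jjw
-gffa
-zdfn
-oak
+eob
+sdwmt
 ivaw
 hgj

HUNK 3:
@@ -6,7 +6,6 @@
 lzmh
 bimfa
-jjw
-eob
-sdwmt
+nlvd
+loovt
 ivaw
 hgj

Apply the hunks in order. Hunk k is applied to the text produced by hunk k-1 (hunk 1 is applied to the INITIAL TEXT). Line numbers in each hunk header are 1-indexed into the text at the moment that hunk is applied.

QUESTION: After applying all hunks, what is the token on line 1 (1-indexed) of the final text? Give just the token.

Hunk 1: at line 8 remove [oxozk] add [zdfn,oak] -> 14 lines: jmo acqrh fyusf zao hgbvy lzmh bimfa jjw gffa zdfn oak ivaw hgj rgz
Hunk 2: at line 7 remove [gffa,zdfn,oak] add [eob,sdwmt] -> 13 lines: jmo acqrh fyusf zao hgbvy lzmh bimfa jjw eob sdwmt ivaw hgj rgz
Hunk 3: at line 6 remove [jjw,eob,sdwmt] add [nlvd,loovt] -> 12 lines: jmo acqrh fyusf zao hgbvy lzmh bimfa nlvd loovt ivaw hgj rgz
Final line 1: jmo

Answer: jmo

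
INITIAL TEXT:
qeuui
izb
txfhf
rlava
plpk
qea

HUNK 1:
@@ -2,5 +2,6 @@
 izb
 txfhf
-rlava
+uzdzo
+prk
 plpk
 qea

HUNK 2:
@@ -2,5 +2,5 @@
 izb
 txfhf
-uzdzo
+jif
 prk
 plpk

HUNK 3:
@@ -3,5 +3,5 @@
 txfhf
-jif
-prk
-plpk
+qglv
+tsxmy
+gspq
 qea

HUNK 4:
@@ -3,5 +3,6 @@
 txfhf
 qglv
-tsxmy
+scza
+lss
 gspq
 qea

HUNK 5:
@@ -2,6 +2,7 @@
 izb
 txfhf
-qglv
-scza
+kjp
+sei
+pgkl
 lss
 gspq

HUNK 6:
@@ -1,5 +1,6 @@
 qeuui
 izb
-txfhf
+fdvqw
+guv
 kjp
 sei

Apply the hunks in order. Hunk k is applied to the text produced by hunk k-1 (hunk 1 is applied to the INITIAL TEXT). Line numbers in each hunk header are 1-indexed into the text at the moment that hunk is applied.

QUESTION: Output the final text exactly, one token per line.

Answer: qeuui
izb
fdvqw
guv
kjp
sei
pgkl
lss
gspq
qea

Derivation:
Hunk 1: at line 2 remove [rlava] add [uzdzo,prk] -> 7 lines: qeuui izb txfhf uzdzo prk plpk qea
Hunk 2: at line 2 remove [uzdzo] add [jif] -> 7 lines: qeuui izb txfhf jif prk plpk qea
Hunk 3: at line 3 remove [jif,prk,plpk] add [qglv,tsxmy,gspq] -> 7 lines: qeuui izb txfhf qglv tsxmy gspq qea
Hunk 4: at line 3 remove [tsxmy] add [scza,lss] -> 8 lines: qeuui izb txfhf qglv scza lss gspq qea
Hunk 5: at line 2 remove [qglv,scza] add [kjp,sei,pgkl] -> 9 lines: qeuui izb txfhf kjp sei pgkl lss gspq qea
Hunk 6: at line 1 remove [txfhf] add [fdvqw,guv] -> 10 lines: qeuui izb fdvqw guv kjp sei pgkl lss gspq qea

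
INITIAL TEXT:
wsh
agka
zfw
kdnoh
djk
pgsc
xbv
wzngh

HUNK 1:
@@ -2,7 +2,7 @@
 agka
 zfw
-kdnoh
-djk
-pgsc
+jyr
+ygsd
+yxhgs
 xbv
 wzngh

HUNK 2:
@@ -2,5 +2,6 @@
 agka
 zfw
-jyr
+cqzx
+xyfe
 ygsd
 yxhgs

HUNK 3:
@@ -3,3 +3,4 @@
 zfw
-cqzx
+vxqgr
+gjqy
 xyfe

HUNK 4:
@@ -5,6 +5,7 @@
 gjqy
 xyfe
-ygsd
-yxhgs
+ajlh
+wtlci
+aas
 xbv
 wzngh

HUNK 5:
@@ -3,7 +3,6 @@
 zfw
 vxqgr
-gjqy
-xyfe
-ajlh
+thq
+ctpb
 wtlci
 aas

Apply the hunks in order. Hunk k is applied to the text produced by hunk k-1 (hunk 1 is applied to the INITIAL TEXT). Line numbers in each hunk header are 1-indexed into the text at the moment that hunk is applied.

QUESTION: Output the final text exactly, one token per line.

Answer: wsh
agka
zfw
vxqgr
thq
ctpb
wtlci
aas
xbv
wzngh

Derivation:
Hunk 1: at line 2 remove [kdnoh,djk,pgsc] add [jyr,ygsd,yxhgs] -> 8 lines: wsh agka zfw jyr ygsd yxhgs xbv wzngh
Hunk 2: at line 2 remove [jyr] add [cqzx,xyfe] -> 9 lines: wsh agka zfw cqzx xyfe ygsd yxhgs xbv wzngh
Hunk 3: at line 3 remove [cqzx] add [vxqgr,gjqy] -> 10 lines: wsh agka zfw vxqgr gjqy xyfe ygsd yxhgs xbv wzngh
Hunk 4: at line 5 remove [ygsd,yxhgs] add [ajlh,wtlci,aas] -> 11 lines: wsh agka zfw vxqgr gjqy xyfe ajlh wtlci aas xbv wzngh
Hunk 5: at line 3 remove [gjqy,xyfe,ajlh] add [thq,ctpb] -> 10 lines: wsh agka zfw vxqgr thq ctpb wtlci aas xbv wzngh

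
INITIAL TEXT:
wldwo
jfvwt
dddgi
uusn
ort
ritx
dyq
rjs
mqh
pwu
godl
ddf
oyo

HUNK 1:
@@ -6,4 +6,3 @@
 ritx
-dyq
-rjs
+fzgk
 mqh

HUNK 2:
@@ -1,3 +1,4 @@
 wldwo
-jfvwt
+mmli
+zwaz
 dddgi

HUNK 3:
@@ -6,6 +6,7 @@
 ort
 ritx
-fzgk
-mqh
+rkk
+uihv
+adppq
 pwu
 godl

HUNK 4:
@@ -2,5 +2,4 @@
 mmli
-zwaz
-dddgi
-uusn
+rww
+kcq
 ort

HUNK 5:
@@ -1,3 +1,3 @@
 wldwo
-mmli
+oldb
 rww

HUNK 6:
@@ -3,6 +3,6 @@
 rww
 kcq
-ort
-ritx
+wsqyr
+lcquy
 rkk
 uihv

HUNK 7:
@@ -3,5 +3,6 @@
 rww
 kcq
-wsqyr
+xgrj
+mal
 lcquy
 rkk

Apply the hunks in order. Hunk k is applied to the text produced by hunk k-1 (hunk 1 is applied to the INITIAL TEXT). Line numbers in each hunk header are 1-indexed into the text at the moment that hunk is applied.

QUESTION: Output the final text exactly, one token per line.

Hunk 1: at line 6 remove [dyq,rjs] add [fzgk] -> 12 lines: wldwo jfvwt dddgi uusn ort ritx fzgk mqh pwu godl ddf oyo
Hunk 2: at line 1 remove [jfvwt] add [mmli,zwaz] -> 13 lines: wldwo mmli zwaz dddgi uusn ort ritx fzgk mqh pwu godl ddf oyo
Hunk 3: at line 6 remove [fzgk,mqh] add [rkk,uihv,adppq] -> 14 lines: wldwo mmli zwaz dddgi uusn ort ritx rkk uihv adppq pwu godl ddf oyo
Hunk 4: at line 2 remove [zwaz,dddgi,uusn] add [rww,kcq] -> 13 lines: wldwo mmli rww kcq ort ritx rkk uihv adppq pwu godl ddf oyo
Hunk 5: at line 1 remove [mmli] add [oldb] -> 13 lines: wldwo oldb rww kcq ort ritx rkk uihv adppq pwu godl ddf oyo
Hunk 6: at line 3 remove [ort,ritx] add [wsqyr,lcquy] -> 13 lines: wldwo oldb rww kcq wsqyr lcquy rkk uihv adppq pwu godl ddf oyo
Hunk 7: at line 3 remove [wsqyr] add [xgrj,mal] -> 14 lines: wldwo oldb rww kcq xgrj mal lcquy rkk uihv adppq pwu godl ddf oyo

Answer: wldwo
oldb
rww
kcq
xgrj
mal
lcquy
rkk
uihv
adppq
pwu
godl
ddf
oyo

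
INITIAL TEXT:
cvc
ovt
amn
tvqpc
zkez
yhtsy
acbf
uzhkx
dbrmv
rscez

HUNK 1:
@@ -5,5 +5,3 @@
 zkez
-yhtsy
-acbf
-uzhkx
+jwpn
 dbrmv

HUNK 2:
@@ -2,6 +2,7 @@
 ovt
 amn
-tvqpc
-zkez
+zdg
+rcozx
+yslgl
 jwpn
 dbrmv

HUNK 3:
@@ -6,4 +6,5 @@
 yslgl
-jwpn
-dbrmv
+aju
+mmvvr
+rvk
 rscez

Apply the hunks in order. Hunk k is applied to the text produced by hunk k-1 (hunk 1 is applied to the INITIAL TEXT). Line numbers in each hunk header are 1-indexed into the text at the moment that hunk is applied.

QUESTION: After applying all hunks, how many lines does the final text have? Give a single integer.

Hunk 1: at line 5 remove [yhtsy,acbf,uzhkx] add [jwpn] -> 8 lines: cvc ovt amn tvqpc zkez jwpn dbrmv rscez
Hunk 2: at line 2 remove [tvqpc,zkez] add [zdg,rcozx,yslgl] -> 9 lines: cvc ovt amn zdg rcozx yslgl jwpn dbrmv rscez
Hunk 3: at line 6 remove [jwpn,dbrmv] add [aju,mmvvr,rvk] -> 10 lines: cvc ovt amn zdg rcozx yslgl aju mmvvr rvk rscez
Final line count: 10

Answer: 10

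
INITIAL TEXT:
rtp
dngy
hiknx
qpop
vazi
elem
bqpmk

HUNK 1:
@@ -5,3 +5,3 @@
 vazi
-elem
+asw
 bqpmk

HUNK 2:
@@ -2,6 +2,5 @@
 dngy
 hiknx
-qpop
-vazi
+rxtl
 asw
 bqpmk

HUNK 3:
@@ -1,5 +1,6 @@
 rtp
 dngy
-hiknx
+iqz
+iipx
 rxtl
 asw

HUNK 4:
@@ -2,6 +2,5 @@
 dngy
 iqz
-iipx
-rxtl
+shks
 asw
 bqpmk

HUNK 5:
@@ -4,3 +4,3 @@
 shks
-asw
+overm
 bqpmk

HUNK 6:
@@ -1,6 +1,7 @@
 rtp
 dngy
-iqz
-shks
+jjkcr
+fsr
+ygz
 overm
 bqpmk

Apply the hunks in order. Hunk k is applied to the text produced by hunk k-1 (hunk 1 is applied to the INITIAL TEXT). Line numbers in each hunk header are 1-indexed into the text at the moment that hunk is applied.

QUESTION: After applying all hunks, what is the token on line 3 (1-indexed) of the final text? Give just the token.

Hunk 1: at line 5 remove [elem] add [asw] -> 7 lines: rtp dngy hiknx qpop vazi asw bqpmk
Hunk 2: at line 2 remove [qpop,vazi] add [rxtl] -> 6 lines: rtp dngy hiknx rxtl asw bqpmk
Hunk 3: at line 1 remove [hiknx] add [iqz,iipx] -> 7 lines: rtp dngy iqz iipx rxtl asw bqpmk
Hunk 4: at line 2 remove [iipx,rxtl] add [shks] -> 6 lines: rtp dngy iqz shks asw bqpmk
Hunk 5: at line 4 remove [asw] add [overm] -> 6 lines: rtp dngy iqz shks overm bqpmk
Hunk 6: at line 1 remove [iqz,shks] add [jjkcr,fsr,ygz] -> 7 lines: rtp dngy jjkcr fsr ygz overm bqpmk
Final line 3: jjkcr

Answer: jjkcr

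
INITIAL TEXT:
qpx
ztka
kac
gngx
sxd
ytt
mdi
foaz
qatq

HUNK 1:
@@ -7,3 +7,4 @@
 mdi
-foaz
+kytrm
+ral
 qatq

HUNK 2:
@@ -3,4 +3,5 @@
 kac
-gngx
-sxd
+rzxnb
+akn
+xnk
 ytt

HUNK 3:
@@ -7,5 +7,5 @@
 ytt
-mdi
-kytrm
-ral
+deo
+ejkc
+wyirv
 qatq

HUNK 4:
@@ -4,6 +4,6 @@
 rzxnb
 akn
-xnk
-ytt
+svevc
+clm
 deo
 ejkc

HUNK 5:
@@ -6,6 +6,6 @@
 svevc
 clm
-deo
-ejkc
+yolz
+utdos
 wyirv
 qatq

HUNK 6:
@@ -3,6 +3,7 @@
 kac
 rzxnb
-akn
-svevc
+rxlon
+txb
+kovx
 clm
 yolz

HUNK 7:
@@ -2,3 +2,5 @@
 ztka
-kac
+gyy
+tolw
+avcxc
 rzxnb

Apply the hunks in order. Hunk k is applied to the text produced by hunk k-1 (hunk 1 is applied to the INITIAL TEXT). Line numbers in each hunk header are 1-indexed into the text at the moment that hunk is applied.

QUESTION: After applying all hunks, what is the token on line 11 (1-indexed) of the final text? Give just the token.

Answer: yolz

Derivation:
Hunk 1: at line 7 remove [foaz] add [kytrm,ral] -> 10 lines: qpx ztka kac gngx sxd ytt mdi kytrm ral qatq
Hunk 2: at line 3 remove [gngx,sxd] add [rzxnb,akn,xnk] -> 11 lines: qpx ztka kac rzxnb akn xnk ytt mdi kytrm ral qatq
Hunk 3: at line 7 remove [mdi,kytrm,ral] add [deo,ejkc,wyirv] -> 11 lines: qpx ztka kac rzxnb akn xnk ytt deo ejkc wyirv qatq
Hunk 4: at line 4 remove [xnk,ytt] add [svevc,clm] -> 11 lines: qpx ztka kac rzxnb akn svevc clm deo ejkc wyirv qatq
Hunk 5: at line 6 remove [deo,ejkc] add [yolz,utdos] -> 11 lines: qpx ztka kac rzxnb akn svevc clm yolz utdos wyirv qatq
Hunk 6: at line 3 remove [akn,svevc] add [rxlon,txb,kovx] -> 12 lines: qpx ztka kac rzxnb rxlon txb kovx clm yolz utdos wyirv qatq
Hunk 7: at line 2 remove [kac] add [gyy,tolw,avcxc] -> 14 lines: qpx ztka gyy tolw avcxc rzxnb rxlon txb kovx clm yolz utdos wyirv qatq
Final line 11: yolz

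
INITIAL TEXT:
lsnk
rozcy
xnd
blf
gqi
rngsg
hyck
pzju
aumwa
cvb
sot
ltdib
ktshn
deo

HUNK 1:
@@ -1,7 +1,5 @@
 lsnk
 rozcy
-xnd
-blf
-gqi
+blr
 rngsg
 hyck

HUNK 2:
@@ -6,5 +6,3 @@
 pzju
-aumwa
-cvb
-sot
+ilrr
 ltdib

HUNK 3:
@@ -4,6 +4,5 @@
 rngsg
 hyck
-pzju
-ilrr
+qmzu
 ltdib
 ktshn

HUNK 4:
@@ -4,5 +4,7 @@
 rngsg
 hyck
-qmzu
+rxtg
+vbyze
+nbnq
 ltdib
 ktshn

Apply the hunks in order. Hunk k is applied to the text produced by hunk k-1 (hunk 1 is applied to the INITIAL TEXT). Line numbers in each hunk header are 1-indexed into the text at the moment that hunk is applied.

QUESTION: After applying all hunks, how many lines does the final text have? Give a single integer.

Answer: 11

Derivation:
Hunk 1: at line 1 remove [xnd,blf,gqi] add [blr] -> 12 lines: lsnk rozcy blr rngsg hyck pzju aumwa cvb sot ltdib ktshn deo
Hunk 2: at line 6 remove [aumwa,cvb,sot] add [ilrr] -> 10 lines: lsnk rozcy blr rngsg hyck pzju ilrr ltdib ktshn deo
Hunk 3: at line 4 remove [pzju,ilrr] add [qmzu] -> 9 lines: lsnk rozcy blr rngsg hyck qmzu ltdib ktshn deo
Hunk 4: at line 4 remove [qmzu] add [rxtg,vbyze,nbnq] -> 11 lines: lsnk rozcy blr rngsg hyck rxtg vbyze nbnq ltdib ktshn deo
Final line count: 11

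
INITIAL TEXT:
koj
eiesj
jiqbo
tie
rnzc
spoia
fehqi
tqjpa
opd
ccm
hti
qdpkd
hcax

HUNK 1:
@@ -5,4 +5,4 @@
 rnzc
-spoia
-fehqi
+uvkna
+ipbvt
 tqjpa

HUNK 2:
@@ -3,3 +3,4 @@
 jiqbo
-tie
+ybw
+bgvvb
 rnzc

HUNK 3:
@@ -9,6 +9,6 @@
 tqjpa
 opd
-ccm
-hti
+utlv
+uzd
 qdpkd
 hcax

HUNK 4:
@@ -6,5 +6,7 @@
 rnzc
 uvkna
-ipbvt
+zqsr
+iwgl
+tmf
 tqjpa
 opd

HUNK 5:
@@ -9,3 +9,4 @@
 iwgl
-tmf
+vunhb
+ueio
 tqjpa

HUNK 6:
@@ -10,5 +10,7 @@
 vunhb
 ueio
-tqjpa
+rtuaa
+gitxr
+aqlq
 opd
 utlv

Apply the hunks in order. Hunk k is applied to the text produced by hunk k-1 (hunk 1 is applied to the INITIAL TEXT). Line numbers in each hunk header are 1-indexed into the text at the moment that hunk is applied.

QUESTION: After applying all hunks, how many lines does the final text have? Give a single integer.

Answer: 19

Derivation:
Hunk 1: at line 5 remove [spoia,fehqi] add [uvkna,ipbvt] -> 13 lines: koj eiesj jiqbo tie rnzc uvkna ipbvt tqjpa opd ccm hti qdpkd hcax
Hunk 2: at line 3 remove [tie] add [ybw,bgvvb] -> 14 lines: koj eiesj jiqbo ybw bgvvb rnzc uvkna ipbvt tqjpa opd ccm hti qdpkd hcax
Hunk 3: at line 9 remove [ccm,hti] add [utlv,uzd] -> 14 lines: koj eiesj jiqbo ybw bgvvb rnzc uvkna ipbvt tqjpa opd utlv uzd qdpkd hcax
Hunk 4: at line 6 remove [ipbvt] add [zqsr,iwgl,tmf] -> 16 lines: koj eiesj jiqbo ybw bgvvb rnzc uvkna zqsr iwgl tmf tqjpa opd utlv uzd qdpkd hcax
Hunk 5: at line 9 remove [tmf] add [vunhb,ueio] -> 17 lines: koj eiesj jiqbo ybw bgvvb rnzc uvkna zqsr iwgl vunhb ueio tqjpa opd utlv uzd qdpkd hcax
Hunk 6: at line 10 remove [tqjpa] add [rtuaa,gitxr,aqlq] -> 19 lines: koj eiesj jiqbo ybw bgvvb rnzc uvkna zqsr iwgl vunhb ueio rtuaa gitxr aqlq opd utlv uzd qdpkd hcax
Final line count: 19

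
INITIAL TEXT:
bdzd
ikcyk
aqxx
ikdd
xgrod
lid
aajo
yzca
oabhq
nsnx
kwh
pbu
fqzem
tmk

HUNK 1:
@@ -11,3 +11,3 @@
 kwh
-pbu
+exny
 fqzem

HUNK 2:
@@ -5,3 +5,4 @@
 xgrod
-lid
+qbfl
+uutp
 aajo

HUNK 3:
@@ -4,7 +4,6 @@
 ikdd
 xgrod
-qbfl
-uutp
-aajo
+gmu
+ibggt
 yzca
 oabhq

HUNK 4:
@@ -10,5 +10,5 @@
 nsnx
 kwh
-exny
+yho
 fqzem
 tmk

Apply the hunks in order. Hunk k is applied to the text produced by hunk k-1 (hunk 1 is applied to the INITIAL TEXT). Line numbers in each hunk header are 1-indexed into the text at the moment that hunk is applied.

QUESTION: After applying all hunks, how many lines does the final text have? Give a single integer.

Hunk 1: at line 11 remove [pbu] add [exny] -> 14 lines: bdzd ikcyk aqxx ikdd xgrod lid aajo yzca oabhq nsnx kwh exny fqzem tmk
Hunk 2: at line 5 remove [lid] add [qbfl,uutp] -> 15 lines: bdzd ikcyk aqxx ikdd xgrod qbfl uutp aajo yzca oabhq nsnx kwh exny fqzem tmk
Hunk 3: at line 4 remove [qbfl,uutp,aajo] add [gmu,ibggt] -> 14 lines: bdzd ikcyk aqxx ikdd xgrod gmu ibggt yzca oabhq nsnx kwh exny fqzem tmk
Hunk 4: at line 10 remove [exny] add [yho] -> 14 lines: bdzd ikcyk aqxx ikdd xgrod gmu ibggt yzca oabhq nsnx kwh yho fqzem tmk
Final line count: 14

Answer: 14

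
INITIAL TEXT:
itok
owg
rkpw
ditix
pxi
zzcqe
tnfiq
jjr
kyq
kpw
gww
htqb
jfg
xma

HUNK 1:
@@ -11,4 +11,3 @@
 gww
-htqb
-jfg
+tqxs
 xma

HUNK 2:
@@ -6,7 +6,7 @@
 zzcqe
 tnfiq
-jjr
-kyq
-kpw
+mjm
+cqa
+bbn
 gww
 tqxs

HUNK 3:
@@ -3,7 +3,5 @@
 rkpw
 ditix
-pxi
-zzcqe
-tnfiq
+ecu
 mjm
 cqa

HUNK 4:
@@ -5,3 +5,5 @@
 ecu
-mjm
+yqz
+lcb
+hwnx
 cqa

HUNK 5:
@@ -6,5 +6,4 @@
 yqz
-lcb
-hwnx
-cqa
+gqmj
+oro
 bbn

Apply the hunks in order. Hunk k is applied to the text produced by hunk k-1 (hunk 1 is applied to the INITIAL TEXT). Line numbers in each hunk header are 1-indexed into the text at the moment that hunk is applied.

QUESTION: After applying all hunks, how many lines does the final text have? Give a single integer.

Answer: 12

Derivation:
Hunk 1: at line 11 remove [htqb,jfg] add [tqxs] -> 13 lines: itok owg rkpw ditix pxi zzcqe tnfiq jjr kyq kpw gww tqxs xma
Hunk 2: at line 6 remove [jjr,kyq,kpw] add [mjm,cqa,bbn] -> 13 lines: itok owg rkpw ditix pxi zzcqe tnfiq mjm cqa bbn gww tqxs xma
Hunk 3: at line 3 remove [pxi,zzcqe,tnfiq] add [ecu] -> 11 lines: itok owg rkpw ditix ecu mjm cqa bbn gww tqxs xma
Hunk 4: at line 5 remove [mjm] add [yqz,lcb,hwnx] -> 13 lines: itok owg rkpw ditix ecu yqz lcb hwnx cqa bbn gww tqxs xma
Hunk 5: at line 6 remove [lcb,hwnx,cqa] add [gqmj,oro] -> 12 lines: itok owg rkpw ditix ecu yqz gqmj oro bbn gww tqxs xma
Final line count: 12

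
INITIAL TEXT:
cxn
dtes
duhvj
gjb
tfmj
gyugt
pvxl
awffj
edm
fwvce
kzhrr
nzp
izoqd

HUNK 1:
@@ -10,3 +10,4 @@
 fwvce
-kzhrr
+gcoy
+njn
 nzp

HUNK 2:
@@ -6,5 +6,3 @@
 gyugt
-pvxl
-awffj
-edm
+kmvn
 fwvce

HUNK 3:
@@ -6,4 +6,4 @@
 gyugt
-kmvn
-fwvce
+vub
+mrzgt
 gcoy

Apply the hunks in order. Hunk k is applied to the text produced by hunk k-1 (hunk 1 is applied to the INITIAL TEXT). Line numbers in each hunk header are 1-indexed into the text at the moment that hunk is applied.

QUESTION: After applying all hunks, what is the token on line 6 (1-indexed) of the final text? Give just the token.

Answer: gyugt

Derivation:
Hunk 1: at line 10 remove [kzhrr] add [gcoy,njn] -> 14 lines: cxn dtes duhvj gjb tfmj gyugt pvxl awffj edm fwvce gcoy njn nzp izoqd
Hunk 2: at line 6 remove [pvxl,awffj,edm] add [kmvn] -> 12 lines: cxn dtes duhvj gjb tfmj gyugt kmvn fwvce gcoy njn nzp izoqd
Hunk 3: at line 6 remove [kmvn,fwvce] add [vub,mrzgt] -> 12 lines: cxn dtes duhvj gjb tfmj gyugt vub mrzgt gcoy njn nzp izoqd
Final line 6: gyugt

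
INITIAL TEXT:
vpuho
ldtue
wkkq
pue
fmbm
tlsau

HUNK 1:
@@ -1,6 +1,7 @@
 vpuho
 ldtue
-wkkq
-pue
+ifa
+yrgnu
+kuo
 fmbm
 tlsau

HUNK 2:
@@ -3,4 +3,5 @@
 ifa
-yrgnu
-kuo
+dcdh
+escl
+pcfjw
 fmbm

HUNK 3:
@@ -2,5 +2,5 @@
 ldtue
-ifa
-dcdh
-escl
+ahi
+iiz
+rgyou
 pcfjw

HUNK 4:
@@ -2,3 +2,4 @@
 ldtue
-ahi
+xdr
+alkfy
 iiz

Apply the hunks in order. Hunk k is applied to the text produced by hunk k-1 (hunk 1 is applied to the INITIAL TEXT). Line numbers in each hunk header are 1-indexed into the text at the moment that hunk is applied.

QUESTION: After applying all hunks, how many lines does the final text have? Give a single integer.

Hunk 1: at line 1 remove [wkkq,pue] add [ifa,yrgnu,kuo] -> 7 lines: vpuho ldtue ifa yrgnu kuo fmbm tlsau
Hunk 2: at line 3 remove [yrgnu,kuo] add [dcdh,escl,pcfjw] -> 8 lines: vpuho ldtue ifa dcdh escl pcfjw fmbm tlsau
Hunk 3: at line 2 remove [ifa,dcdh,escl] add [ahi,iiz,rgyou] -> 8 lines: vpuho ldtue ahi iiz rgyou pcfjw fmbm tlsau
Hunk 4: at line 2 remove [ahi] add [xdr,alkfy] -> 9 lines: vpuho ldtue xdr alkfy iiz rgyou pcfjw fmbm tlsau
Final line count: 9

Answer: 9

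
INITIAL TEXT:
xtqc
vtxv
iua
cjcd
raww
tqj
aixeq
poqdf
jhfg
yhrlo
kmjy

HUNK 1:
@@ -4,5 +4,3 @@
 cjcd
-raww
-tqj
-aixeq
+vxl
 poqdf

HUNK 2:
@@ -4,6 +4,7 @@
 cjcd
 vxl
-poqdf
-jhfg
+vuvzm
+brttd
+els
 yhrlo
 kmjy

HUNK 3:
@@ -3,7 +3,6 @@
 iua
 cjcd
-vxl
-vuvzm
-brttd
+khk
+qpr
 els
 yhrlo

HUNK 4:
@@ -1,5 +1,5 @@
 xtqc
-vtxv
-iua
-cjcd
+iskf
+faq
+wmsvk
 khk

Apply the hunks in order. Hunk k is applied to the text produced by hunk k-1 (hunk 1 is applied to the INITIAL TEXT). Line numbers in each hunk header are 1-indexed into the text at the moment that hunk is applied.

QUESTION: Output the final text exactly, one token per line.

Answer: xtqc
iskf
faq
wmsvk
khk
qpr
els
yhrlo
kmjy

Derivation:
Hunk 1: at line 4 remove [raww,tqj,aixeq] add [vxl] -> 9 lines: xtqc vtxv iua cjcd vxl poqdf jhfg yhrlo kmjy
Hunk 2: at line 4 remove [poqdf,jhfg] add [vuvzm,brttd,els] -> 10 lines: xtqc vtxv iua cjcd vxl vuvzm brttd els yhrlo kmjy
Hunk 3: at line 3 remove [vxl,vuvzm,brttd] add [khk,qpr] -> 9 lines: xtqc vtxv iua cjcd khk qpr els yhrlo kmjy
Hunk 4: at line 1 remove [vtxv,iua,cjcd] add [iskf,faq,wmsvk] -> 9 lines: xtqc iskf faq wmsvk khk qpr els yhrlo kmjy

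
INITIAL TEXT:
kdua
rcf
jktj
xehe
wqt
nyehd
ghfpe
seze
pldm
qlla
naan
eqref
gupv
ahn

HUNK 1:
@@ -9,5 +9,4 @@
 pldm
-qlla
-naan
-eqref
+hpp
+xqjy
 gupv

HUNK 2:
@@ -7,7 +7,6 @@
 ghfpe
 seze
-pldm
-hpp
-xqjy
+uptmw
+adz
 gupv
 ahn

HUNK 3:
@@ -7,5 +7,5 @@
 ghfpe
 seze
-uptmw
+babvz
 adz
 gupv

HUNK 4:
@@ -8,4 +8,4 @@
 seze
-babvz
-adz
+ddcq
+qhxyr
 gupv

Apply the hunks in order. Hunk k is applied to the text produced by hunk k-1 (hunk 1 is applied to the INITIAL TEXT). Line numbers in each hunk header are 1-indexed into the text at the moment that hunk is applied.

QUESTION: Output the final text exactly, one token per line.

Hunk 1: at line 9 remove [qlla,naan,eqref] add [hpp,xqjy] -> 13 lines: kdua rcf jktj xehe wqt nyehd ghfpe seze pldm hpp xqjy gupv ahn
Hunk 2: at line 7 remove [pldm,hpp,xqjy] add [uptmw,adz] -> 12 lines: kdua rcf jktj xehe wqt nyehd ghfpe seze uptmw adz gupv ahn
Hunk 3: at line 7 remove [uptmw] add [babvz] -> 12 lines: kdua rcf jktj xehe wqt nyehd ghfpe seze babvz adz gupv ahn
Hunk 4: at line 8 remove [babvz,adz] add [ddcq,qhxyr] -> 12 lines: kdua rcf jktj xehe wqt nyehd ghfpe seze ddcq qhxyr gupv ahn

Answer: kdua
rcf
jktj
xehe
wqt
nyehd
ghfpe
seze
ddcq
qhxyr
gupv
ahn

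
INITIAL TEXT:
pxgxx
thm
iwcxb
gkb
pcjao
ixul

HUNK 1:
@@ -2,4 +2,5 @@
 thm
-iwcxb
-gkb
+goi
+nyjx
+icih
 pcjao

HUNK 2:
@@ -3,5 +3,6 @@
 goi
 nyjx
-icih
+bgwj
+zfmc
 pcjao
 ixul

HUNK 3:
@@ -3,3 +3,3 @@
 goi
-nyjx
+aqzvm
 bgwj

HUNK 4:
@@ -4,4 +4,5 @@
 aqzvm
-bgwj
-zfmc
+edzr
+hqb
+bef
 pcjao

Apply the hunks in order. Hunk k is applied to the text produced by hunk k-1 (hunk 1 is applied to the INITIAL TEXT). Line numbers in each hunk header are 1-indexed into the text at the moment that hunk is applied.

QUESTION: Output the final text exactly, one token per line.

Hunk 1: at line 2 remove [iwcxb,gkb] add [goi,nyjx,icih] -> 7 lines: pxgxx thm goi nyjx icih pcjao ixul
Hunk 2: at line 3 remove [icih] add [bgwj,zfmc] -> 8 lines: pxgxx thm goi nyjx bgwj zfmc pcjao ixul
Hunk 3: at line 3 remove [nyjx] add [aqzvm] -> 8 lines: pxgxx thm goi aqzvm bgwj zfmc pcjao ixul
Hunk 4: at line 4 remove [bgwj,zfmc] add [edzr,hqb,bef] -> 9 lines: pxgxx thm goi aqzvm edzr hqb bef pcjao ixul

Answer: pxgxx
thm
goi
aqzvm
edzr
hqb
bef
pcjao
ixul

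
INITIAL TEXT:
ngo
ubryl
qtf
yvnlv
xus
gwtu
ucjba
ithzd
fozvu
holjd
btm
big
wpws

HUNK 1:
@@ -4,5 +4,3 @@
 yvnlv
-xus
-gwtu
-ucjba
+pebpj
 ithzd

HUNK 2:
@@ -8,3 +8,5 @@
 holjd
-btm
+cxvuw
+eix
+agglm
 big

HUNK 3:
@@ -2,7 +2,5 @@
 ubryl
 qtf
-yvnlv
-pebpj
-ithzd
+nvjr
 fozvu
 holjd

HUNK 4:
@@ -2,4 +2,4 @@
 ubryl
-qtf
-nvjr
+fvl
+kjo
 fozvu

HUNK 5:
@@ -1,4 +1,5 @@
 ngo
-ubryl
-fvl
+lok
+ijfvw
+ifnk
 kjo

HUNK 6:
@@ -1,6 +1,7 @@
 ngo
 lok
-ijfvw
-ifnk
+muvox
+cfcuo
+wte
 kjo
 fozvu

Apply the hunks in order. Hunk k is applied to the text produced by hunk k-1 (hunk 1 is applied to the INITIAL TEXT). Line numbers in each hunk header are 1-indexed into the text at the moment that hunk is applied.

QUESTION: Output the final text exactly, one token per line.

Hunk 1: at line 4 remove [xus,gwtu,ucjba] add [pebpj] -> 11 lines: ngo ubryl qtf yvnlv pebpj ithzd fozvu holjd btm big wpws
Hunk 2: at line 8 remove [btm] add [cxvuw,eix,agglm] -> 13 lines: ngo ubryl qtf yvnlv pebpj ithzd fozvu holjd cxvuw eix agglm big wpws
Hunk 3: at line 2 remove [yvnlv,pebpj,ithzd] add [nvjr] -> 11 lines: ngo ubryl qtf nvjr fozvu holjd cxvuw eix agglm big wpws
Hunk 4: at line 2 remove [qtf,nvjr] add [fvl,kjo] -> 11 lines: ngo ubryl fvl kjo fozvu holjd cxvuw eix agglm big wpws
Hunk 5: at line 1 remove [ubryl,fvl] add [lok,ijfvw,ifnk] -> 12 lines: ngo lok ijfvw ifnk kjo fozvu holjd cxvuw eix agglm big wpws
Hunk 6: at line 1 remove [ijfvw,ifnk] add [muvox,cfcuo,wte] -> 13 lines: ngo lok muvox cfcuo wte kjo fozvu holjd cxvuw eix agglm big wpws

Answer: ngo
lok
muvox
cfcuo
wte
kjo
fozvu
holjd
cxvuw
eix
agglm
big
wpws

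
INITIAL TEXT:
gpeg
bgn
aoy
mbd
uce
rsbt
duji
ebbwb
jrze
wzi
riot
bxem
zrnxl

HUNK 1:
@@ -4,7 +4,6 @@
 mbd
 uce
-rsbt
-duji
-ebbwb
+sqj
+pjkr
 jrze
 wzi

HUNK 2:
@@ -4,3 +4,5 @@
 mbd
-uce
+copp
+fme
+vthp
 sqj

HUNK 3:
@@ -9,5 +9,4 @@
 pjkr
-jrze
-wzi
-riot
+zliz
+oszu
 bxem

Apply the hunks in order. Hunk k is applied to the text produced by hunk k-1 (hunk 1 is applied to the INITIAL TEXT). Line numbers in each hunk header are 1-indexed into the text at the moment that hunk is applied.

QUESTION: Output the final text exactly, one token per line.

Answer: gpeg
bgn
aoy
mbd
copp
fme
vthp
sqj
pjkr
zliz
oszu
bxem
zrnxl

Derivation:
Hunk 1: at line 4 remove [rsbt,duji,ebbwb] add [sqj,pjkr] -> 12 lines: gpeg bgn aoy mbd uce sqj pjkr jrze wzi riot bxem zrnxl
Hunk 2: at line 4 remove [uce] add [copp,fme,vthp] -> 14 lines: gpeg bgn aoy mbd copp fme vthp sqj pjkr jrze wzi riot bxem zrnxl
Hunk 3: at line 9 remove [jrze,wzi,riot] add [zliz,oszu] -> 13 lines: gpeg bgn aoy mbd copp fme vthp sqj pjkr zliz oszu bxem zrnxl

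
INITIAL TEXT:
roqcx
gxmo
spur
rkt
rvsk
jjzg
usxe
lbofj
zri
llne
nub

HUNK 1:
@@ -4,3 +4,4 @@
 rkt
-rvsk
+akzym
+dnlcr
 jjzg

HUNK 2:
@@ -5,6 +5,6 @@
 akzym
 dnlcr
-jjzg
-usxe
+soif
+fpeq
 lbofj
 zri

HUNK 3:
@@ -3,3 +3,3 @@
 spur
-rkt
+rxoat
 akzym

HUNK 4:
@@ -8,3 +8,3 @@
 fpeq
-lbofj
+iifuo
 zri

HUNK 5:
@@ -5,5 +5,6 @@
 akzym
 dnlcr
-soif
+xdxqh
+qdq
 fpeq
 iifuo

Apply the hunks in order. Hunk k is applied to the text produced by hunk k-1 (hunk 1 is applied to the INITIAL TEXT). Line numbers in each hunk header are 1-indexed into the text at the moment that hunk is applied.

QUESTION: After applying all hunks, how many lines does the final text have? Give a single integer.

Answer: 13

Derivation:
Hunk 1: at line 4 remove [rvsk] add [akzym,dnlcr] -> 12 lines: roqcx gxmo spur rkt akzym dnlcr jjzg usxe lbofj zri llne nub
Hunk 2: at line 5 remove [jjzg,usxe] add [soif,fpeq] -> 12 lines: roqcx gxmo spur rkt akzym dnlcr soif fpeq lbofj zri llne nub
Hunk 3: at line 3 remove [rkt] add [rxoat] -> 12 lines: roqcx gxmo spur rxoat akzym dnlcr soif fpeq lbofj zri llne nub
Hunk 4: at line 8 remove [lbofj] add [iifuo] -> 12 lines: roqcx gxmo spur rxoat akzym dnlcr soif fpeq iifuo zri llne nub
Hunk 5: at line 5 remove [soif] add [xdxqh,qdq] -> 13 lines: roqcx gxmo spur rxoat akzym dnlcr xdxqh qdq fpeq iifuo zri llne nub
Final line count: 13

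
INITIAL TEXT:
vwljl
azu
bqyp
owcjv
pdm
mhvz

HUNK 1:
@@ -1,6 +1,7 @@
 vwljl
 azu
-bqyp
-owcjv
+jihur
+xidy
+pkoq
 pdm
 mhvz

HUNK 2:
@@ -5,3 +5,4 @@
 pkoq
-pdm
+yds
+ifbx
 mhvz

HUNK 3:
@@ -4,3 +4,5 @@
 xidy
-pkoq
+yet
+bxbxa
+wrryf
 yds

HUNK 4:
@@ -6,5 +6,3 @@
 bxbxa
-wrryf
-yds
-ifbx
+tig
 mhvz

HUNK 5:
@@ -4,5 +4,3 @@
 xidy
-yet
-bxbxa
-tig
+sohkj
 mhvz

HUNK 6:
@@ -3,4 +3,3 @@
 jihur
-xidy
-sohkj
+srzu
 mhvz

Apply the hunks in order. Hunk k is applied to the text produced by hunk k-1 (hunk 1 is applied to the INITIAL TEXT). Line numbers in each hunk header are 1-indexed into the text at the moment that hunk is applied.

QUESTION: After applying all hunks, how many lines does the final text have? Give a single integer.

Hunk 1: at line 1 remove [bqyp,owcjv] add [jihur,xidy,pkoq] -> 7 lines: vwljl azu jihur xidy pkoq pdm mhvz
Hunk 2: at line 5 remove [pdm] add [yds,ifbx] -> 8 lines: vwljl azu jihur xidy pkoq yds ifbx mhvz
Hunk 3: at line 4 remove [pkoq] add [yet,bxbxa,wrryf] -> 10 lines: vwljl azu jihur xidy yet bxbxa wrryf yds ifbx mhvz
Hunk 4: at line 6 remove [wrryf,yds,ifbx] add [tig] -> 8 lines: vwljl azu jihur xidy yet bxbxa tig mhvz
Hunk 5: at line 4 remove [yet,bxbxa,tig] add [sohkj] -> 6 lines: vwljl azu jihur xidy sohkj mhvz
Hunk 6: at line 3 remove [xidy,sohkj] add [srzu] -> 5 lines: vwljl azu jihur srzu mhvz
Final line count: 5

Answer: 5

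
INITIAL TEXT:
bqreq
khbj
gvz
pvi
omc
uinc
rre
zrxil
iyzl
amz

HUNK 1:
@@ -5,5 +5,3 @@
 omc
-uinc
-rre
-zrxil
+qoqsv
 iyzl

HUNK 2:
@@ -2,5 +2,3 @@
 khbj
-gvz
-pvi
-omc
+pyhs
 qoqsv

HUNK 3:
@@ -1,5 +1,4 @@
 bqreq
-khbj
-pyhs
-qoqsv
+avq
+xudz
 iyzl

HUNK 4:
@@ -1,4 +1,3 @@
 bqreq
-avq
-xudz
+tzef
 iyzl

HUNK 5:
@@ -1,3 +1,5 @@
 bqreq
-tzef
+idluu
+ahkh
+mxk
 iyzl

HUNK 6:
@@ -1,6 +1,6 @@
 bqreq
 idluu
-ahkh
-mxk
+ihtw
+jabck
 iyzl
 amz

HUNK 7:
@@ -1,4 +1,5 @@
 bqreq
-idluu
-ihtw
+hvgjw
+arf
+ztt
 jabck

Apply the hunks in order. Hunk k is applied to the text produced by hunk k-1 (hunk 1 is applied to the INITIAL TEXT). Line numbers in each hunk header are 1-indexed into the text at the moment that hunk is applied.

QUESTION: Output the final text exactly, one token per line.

Hunk 1: at line 5 remove [uinc,rre,zrxil] add [qoqsv] -> 8 lines: bqreq khbj gvz pvi omc qoqsv iyzl amz
Hunk 2: at line 2 remove [gvz,pvi,omc] add [pyhs] -> 6 lines: bqreq khbj pyhs qoqsv iyzl amz
Hunk 3: at line 1 remove [khbj,pyhs,qoqsv] add [avq,xudz] -> 5 lines: bqreq avq xudz iyzl amz
Hunk 4: at line 1 remove [avq,xudz] add [tzef] -> 4 lines: bqreq tzef iyzl amz
Hunk 5: at line 1 remove [tzef] add [idluu,ahkh,mxk] -> 6 lines: bqreq idluu ahkh mxk iyzl amz
Hunk 6: at line 1 remove [ahkh,mxk] add [ihtw,jabck] -> 6 lines: bqreq idluu ihtw jabck iyzl amz
Hunk 7: at line 1 remove [idluu,ihtw] add [hvgjw,arf,ztt] -> 7 lines: bqreq hvgjw arf ztt jabck iyzl amz

Answer: bqreq
hvgjw
arf
ztt
jabck
iyzl
amz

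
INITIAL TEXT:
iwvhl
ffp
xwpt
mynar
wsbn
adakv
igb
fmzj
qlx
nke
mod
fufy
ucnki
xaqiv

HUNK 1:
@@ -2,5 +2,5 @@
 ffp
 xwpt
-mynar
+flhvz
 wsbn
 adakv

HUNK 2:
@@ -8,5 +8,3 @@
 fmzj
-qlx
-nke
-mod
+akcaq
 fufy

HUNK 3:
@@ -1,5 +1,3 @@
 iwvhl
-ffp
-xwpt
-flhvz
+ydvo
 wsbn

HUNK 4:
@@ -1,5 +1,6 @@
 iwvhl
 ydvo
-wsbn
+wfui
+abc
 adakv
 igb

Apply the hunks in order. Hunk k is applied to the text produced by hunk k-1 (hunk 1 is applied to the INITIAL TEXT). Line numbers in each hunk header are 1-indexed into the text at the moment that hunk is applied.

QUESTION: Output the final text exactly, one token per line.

Hunk 1: at line 2 remove [mynar] add [flhvz] -> 14 lines: iwvhl ffp xwpt flhvz wsbn adakv igb fmzj qlx nke mod fufy ucnki xaqiv
Hunk 2: at line 8 remove [qlx,nke,mod] add [akcaq] -> 12 lines: iwvhl ffp xwpt flhvz wsbn adakv igb fmzj akcaq fufy ucnki xaqiv
Hunk 3: at line 1 remove [ffp,xwpt,flhvz] add [ydvo] -> 10 lines: iwvhl ydvo wsbn adakv igb fmzj akcaq fufy ucnki xaqiv
Hunk 4: at line 1 remove [wsbn] add [wfui,abc] -> 11 lines: iwvhl ydvo wfui abc adakv igb fmzj akcaq fufy ucnki xaqiv

Answer: iwvhl
ydvo
wfui
abc
adakv
igb
fmzj
akcaq
fufy
ucnki
xaqiv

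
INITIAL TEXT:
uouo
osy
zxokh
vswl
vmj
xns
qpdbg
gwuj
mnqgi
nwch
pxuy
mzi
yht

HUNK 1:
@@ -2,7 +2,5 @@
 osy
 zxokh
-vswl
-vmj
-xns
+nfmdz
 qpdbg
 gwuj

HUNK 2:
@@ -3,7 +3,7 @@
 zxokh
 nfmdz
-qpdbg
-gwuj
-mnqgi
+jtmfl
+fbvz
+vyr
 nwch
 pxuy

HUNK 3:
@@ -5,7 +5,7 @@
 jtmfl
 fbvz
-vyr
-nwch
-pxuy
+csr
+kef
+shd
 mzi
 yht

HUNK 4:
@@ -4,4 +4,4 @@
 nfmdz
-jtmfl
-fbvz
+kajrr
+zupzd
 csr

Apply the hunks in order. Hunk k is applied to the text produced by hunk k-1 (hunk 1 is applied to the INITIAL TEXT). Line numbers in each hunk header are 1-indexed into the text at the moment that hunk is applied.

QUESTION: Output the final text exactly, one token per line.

Answer: uouo
osy
zxokh
nfmdz
kajrr
zupzd
csr
kef
shd
mzi
yht

Derivation:
Hunk 1: at line 2 remove [vswl,vmj,xns] add [nfmdz] -> 11 lines: uouo osy zxokh nfmdz qpdbg gwuj mnqgi nwch pxuy mzi yht
Hunk 2: at line 3 remove [qpdbg,gwuj,mnqgi] add [jtmfl,fbvz,vyr] -> 11 lines: uouo osy zxokh nfmdz jtmfl fbvz vyr nwch pxuy mzi yht
Hunk 3: at line 5 remove [vyr,nwch,pxuy] add [csr,kef,shd] -> 11 lines: uouo osy zxokh nfmdz jtmfl fbvz csr kef shd mzi yht
Hunk 4: at line 4 remove [jtmfl,fbvz] add [kajrr,zupzd] -> 11 lines: uouo osy zxokh nfmdz kajrr zupzd csr kef shd mzi yht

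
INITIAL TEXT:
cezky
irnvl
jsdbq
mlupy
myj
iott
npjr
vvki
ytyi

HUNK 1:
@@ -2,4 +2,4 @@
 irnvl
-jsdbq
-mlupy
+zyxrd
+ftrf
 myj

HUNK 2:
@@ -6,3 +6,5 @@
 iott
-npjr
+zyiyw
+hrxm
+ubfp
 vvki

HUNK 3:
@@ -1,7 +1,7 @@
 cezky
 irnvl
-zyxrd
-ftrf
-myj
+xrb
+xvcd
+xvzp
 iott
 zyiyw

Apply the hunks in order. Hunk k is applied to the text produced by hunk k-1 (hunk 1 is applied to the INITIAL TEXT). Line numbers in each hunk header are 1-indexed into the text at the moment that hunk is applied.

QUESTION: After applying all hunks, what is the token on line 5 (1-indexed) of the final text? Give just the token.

Answer: xvzp

Derivation:
Hunk 1: at line 2 remove [jsdbq,mlupy] add [zyxrd,ftrf] -> 9 lines: cezky irnvl zyxrd ftrf myj iott npjr vvki ytyi
Hunk 2: at line 6 remove [npjr] add [zyiyw,hrxm,ubfp] -> 11 lines: cezky irnvl zyxrd ftrf myj iott zyiyw hrxm ubfp vvki ytyi
Hunk 3: at line 1 remove [zyxrd,ftrf,myj] add [xrb,xvcd,xvzp] -> 11 lines: cezky irnvl xrb xvcd xvzp iott zyiyw hrxm ubfp vvki ytyi
Final line 5: xvzp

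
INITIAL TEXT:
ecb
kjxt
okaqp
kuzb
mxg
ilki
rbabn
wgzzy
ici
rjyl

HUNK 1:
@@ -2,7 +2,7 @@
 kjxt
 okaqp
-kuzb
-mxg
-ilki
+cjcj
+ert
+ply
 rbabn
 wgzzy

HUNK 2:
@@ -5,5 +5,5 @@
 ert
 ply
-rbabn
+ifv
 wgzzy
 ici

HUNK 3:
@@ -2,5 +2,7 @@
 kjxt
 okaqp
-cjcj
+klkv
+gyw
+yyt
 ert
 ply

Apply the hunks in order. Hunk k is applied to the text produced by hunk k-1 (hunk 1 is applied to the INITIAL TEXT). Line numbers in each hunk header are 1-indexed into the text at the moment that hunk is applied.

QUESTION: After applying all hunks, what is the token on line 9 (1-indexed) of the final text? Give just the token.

Answer: ifv

Derivation:
Hunk 1: at line 2 remove [kuzb,mxg,ilki] add [cjcj,ert,ply] -> 10 lines: ecb kjxt okaqp cjcj ert ply rbabn wgzzy ici rjyl
Hunk 2: at line 5 remove [rbabn] add [ifv] -> 10 lines: ecb kjxt okaqp cjcj ert ply ifv wgzzy ici rjyl
Hunk 3: at line 2 remove [cjcj] add [klkv,gyw,yyt] -> 12 lines: ecb kjxt okaqp klkv gyw yyt ert ply ifv wgzzy ici rjyl
Final line 9: ifv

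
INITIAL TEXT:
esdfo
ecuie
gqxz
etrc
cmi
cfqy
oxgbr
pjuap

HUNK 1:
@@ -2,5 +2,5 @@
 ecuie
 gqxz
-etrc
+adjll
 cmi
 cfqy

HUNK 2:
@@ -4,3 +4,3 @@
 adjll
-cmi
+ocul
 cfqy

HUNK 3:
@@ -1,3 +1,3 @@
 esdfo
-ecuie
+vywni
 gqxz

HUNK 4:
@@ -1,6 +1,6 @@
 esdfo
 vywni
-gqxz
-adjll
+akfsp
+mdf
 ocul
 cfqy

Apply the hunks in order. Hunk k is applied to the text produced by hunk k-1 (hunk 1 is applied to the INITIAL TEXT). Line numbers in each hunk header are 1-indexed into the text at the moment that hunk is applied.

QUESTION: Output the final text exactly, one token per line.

Answer: esdfo
vywni
akfsp
mdf
ocul
cfqy
oxgbr
pjuap

Derivation:
Hunk 1: at line 2 remove [etrc] add [adjll] -> 8 lines: esdfo ecuie gqxz adjll cmi cfqy oxgbr pjuap
Hunk 2: at line 4 remove [cmi] add [ocul] -> 8 lines: esdfo ecuie gqxz adjll ocul cfqy oxgbr pjuap
Hunk 3: at line 1 remove [ecuie] add [vywni] -> 8 lines: esdfo vywni gqxz adjll ocul cfqy oxgbr pjuap
Hunk 4: at line 1 remove [gqxz,adjll] add [akfsp,mdf] -> 8 lines: esdfo vywni akfsp mdf ocul cfqy oxgbr pjuap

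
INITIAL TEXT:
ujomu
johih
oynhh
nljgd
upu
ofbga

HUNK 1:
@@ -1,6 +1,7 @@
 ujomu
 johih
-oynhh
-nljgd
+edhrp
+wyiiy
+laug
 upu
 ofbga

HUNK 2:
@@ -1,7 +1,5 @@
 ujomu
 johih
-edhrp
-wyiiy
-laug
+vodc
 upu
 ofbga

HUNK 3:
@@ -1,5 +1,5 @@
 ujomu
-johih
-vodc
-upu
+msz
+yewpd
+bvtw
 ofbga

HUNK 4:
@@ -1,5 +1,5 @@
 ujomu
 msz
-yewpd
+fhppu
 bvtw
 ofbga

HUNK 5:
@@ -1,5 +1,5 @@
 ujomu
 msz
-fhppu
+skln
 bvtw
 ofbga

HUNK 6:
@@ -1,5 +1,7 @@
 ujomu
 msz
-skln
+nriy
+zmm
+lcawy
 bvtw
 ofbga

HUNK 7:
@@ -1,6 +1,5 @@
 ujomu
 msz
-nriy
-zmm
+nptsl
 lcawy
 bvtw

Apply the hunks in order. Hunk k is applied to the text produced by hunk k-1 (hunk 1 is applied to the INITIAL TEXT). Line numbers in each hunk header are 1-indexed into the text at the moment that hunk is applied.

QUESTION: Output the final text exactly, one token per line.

Hunk 1: at line 1 remove [oynhh,nljgd] add [edhrp,wyiiy,laug] -> 7 lines: ujomu johih edhrp wyiiy laug upu ofbga
Hunk 2: at line 1 remove [edhrp,wyiiy,laug] add [vodc] -> 5 lines: ujomu johih vodc upu ofbga
Hunk 3: at line 1 remove [johih,vodc,upu] add [msz,yewpd,bvtw] -> 5 lines: ujomu msz yewpd bvtw ofbga
Hunk 4: at line 1 remove [yewpd] add [fhppu] -> 5 lines: ujomu msz fhppu bvtw ofbga
Hunk 5: at line 1 remove [fhppu] add [skln] -> 5 lines: ujomu msz skln bvtw ofbga
Hunk 6: at line 1 remove [skln] add [nriy,zmm,lcawy] -> 7 lines: ujomu msz nriy zmm lcawy bvtw ofbga
Hunk 7: at line 1 remove [nriy,zmm] add [nptsl] -> 6 lines: ujomu msz nptsl lcawy bvtw ofbga

Answer: ujomu
msz
nptsl
lcawy
bvtw
ofbga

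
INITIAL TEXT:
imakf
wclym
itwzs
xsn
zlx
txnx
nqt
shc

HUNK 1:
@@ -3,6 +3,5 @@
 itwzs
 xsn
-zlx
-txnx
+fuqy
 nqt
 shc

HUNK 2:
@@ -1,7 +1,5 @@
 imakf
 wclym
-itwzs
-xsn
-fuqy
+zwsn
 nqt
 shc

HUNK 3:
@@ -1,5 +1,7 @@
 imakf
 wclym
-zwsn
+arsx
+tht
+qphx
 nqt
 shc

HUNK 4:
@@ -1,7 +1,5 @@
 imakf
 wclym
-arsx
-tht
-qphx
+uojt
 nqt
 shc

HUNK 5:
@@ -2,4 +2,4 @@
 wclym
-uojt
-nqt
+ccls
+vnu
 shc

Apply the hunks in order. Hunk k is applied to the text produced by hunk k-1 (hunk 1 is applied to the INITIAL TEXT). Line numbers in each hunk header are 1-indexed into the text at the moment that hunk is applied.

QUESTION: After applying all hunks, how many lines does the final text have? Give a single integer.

Answer: 5

Derivation:
Hunk 1: at line 3 remove [zlx,txnx] add [fuqy] -> 7 lines: imakf wclym itwzs xsn fuqy nqt shc
Hunk 2: at line 1 remove [itwzs,xsn,fuqy] add [zwsn] -> 5 lines: imakf wclym zwsn nqt shc
Hunk 3: at line 1 remove [zwsn] add [arsx,tht,qphx] -> 7 lines: imakf wclym arsx tht qphx nqt shc
Hunk 4: at line 1 remove [arsx,tht,qphx] add [uojt] -> 5 lines: imakf wclym uojt nqt shc
Hunk 5: at line 2 remove [uojt,nqt] add [ccls,vnu] -> 5 lines: imakf wclym ccls vnu shc
Final line count: 5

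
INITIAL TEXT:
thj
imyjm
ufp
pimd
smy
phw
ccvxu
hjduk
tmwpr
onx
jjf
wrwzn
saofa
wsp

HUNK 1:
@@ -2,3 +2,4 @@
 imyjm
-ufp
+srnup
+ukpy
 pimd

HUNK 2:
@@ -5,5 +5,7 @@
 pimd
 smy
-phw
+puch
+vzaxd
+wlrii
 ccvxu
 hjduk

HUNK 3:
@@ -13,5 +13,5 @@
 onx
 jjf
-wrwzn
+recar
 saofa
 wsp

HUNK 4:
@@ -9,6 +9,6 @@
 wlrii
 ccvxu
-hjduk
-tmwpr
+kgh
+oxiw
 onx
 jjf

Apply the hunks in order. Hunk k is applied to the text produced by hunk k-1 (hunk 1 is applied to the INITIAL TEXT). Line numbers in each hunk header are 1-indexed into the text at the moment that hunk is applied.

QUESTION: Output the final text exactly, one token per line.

Hunk 1: at line 2 remove [ufp] add [srnup,ukpy] -> 15 lines: thj imyjm srnup ukpy pimd smy phw ccvxu hjduk tmwpr onx jjf wrwzn saofa wsp
Hunk 2: at line 5 remove [phw] add [puch,vzaxd,wlrii] -> 17 lines: thj imyjm srnup ukpy pimd smy puch vzaxd wlrii ccvxu hjduk tmwpr onx jjf wrwzn saofa wsp
Hunk 3: at line 13 remove [wrwzn] add [recar] -> 17 lines: thj imyjm srnup ukpy pimd smy puch vzaxd wlrii ccvxu hjduk tmwpr onx jjf recar saofa wsp
Hunk 4: at line 9 remove [hjduk,tmwpr] add [kgh,oxiw] -> 17 lines: thj imyjm srnup ukpy pimd smy puch vzaxd wlrii ccvxu kgh oxiw onx jjf recar saofa wsp

Answer: thj
imyjm
srnup
ukpy
pimd
smy
puch
vzaxd
wlrii
ccvxu
kgh
oxiw
onx
jjf
recar
saofa
wsp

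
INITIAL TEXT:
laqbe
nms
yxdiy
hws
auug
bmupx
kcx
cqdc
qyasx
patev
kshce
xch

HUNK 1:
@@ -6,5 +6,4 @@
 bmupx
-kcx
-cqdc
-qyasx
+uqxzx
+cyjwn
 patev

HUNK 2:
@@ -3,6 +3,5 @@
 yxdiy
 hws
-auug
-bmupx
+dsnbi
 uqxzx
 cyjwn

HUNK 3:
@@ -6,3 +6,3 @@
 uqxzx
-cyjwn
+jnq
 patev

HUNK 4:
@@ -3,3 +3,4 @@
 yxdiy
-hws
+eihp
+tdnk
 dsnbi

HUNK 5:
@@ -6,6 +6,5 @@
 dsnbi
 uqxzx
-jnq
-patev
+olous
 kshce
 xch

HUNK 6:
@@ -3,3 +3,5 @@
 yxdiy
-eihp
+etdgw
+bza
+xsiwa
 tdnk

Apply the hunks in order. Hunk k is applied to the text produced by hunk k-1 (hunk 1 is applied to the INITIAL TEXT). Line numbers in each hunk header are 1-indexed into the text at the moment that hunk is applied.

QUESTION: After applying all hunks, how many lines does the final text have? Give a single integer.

Answer: 12

Derivation:
Hunk 1: at line 6 remove [kcx,cqdc,qyasx] add [uqxzx,cyjwn] -> 11 lines: laqbe nms yxdiy hws auug bmupx uqxzx cyjwn patev kshce xch
Hunk 2: at line 3 remove [auug,bmupx] add [dsnbi] -> 10 lines: laqbe nms yxdiy hws dsnbi uqxzx cyjwn patev kshce xch
Hunk 3: at line 6 remove [cyjwn] add [jnq] -> 10 lines: laqbe nms yxdiy hws dsnbi uqxzx jnq patev kshce xch
Hunk 4: at line 3 remove [hws] add [eihp,tdnk] -> 11 lines: laqbe nms yxdiy eihp tdnk dsnbi uqxzx jnq patev kshce xch
Hunk 5: at line 6 remove [jnq,patev] add [olous] -> 10 lines: laqbe nms yxdiy eihp tdnk dsnbi uqxzx olous kshce xch
Hunk 6: at line 3 remove [eihp] add [etdgw,bza,xsiwa] -> 12 lines: laqbe nms yxdiy etdgw bza xsiwa tdnk dsnbi uqxzx olous kshce xch
Final line count: 12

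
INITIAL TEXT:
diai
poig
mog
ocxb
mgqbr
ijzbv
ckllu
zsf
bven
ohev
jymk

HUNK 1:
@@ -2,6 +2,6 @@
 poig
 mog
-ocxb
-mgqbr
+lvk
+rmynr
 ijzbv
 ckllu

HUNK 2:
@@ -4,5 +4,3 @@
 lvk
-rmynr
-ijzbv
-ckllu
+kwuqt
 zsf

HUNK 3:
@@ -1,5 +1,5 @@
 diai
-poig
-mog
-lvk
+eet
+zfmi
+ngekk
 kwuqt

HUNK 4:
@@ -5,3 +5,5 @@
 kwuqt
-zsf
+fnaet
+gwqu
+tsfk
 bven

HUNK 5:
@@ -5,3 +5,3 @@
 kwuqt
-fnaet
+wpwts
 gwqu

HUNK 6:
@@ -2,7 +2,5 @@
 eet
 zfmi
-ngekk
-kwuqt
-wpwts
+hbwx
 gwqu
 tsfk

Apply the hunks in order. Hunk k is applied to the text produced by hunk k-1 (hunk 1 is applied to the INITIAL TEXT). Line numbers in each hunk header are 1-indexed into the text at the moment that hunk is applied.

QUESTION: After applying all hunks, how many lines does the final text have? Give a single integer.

Hunk 1: at line 2 remove [ocxb,mgqbr] add [lvk,rmynr] -> 11 lines: diai poig mog lvk rmynr ijzbv ckllu zsf bven ohev jymk
Hunk 2: at line 4 remove [rmynr,ijzbv,ckllu] add [kwuqt] -> 9 lines: diai poig mog lvk kwuqt zsf bven ohev jymk
Hunk 3: at line 1 remove [poig,mog,lvk] add [eet,zfmi,ngekk] -> 9 lines: diai eet zfmi ngekk kwuqt zsf bven ohev jymk
Hunk 4: at line 5 remove [zsf] add [fnaet,gwqu,tsfk] -> 11 lines: diai eet zfmi ngekk kwuqt fnaet gwqu tsfk bven ohev jymk
Hunk 5: at line 5 remove [fnaet] add [wpwts] -> 11 lines: diai eet zfmi ngekk kwuqt wpwts gwqu tsfk bven ohev jymk
Hunk 6: at line 2 remove [ngekk,kwuqt,wpwts] add [hbwx] -> 9 lines: diai eet zfmi hbwx gwqu tsfk bven ohev jymk
Final line count: 9

Answer: 9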